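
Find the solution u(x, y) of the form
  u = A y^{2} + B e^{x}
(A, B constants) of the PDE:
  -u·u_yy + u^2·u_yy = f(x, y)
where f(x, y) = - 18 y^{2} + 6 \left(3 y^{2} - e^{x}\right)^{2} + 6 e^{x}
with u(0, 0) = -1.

Substitute the ansatz u = A y^{2} + B e^{x} into the left-hand side.
Derivatives of the ansatz:
  u_yy = 2 A
Term by term:
  -u·u_yy = - 2 A^{2} y^{2} - 2 A B e^{x}
  u^2·u_yy = 2 A^{3} y^{4} + 4 A^{2} B y^{2} e^{x} + 2 A B^{2} e^{2 x}
So the left-hand side equals
  2 A^{3} y^{4} + 4 A^{2} B y^{2} e^{x} - 2 A^{2} y^{2} + 2 A B^{2} e^{2 x} - 2 A B e^{x}
This must equal f(x, y) identically; expanded, f = 54 y^{4} - 36 y^{2} e^{x} - 18 y^{2} + 6 e^{2 x} + 6 e^{x}.
Matching coefficients of the independent functions:
  [y^{2}]:  - 2 A^{2} = -18
  [y^{4}]:  2 A^{3} = 54
  [y^{2} e^{x}]:  4 A^{2} B = -36
  [e^{x}]:  - 2 A B = 6
  [e^{2 x}]:  2 A B^{2} = 6
Solving: A = 3, B = -1.
Check against the point condition:
  u(0, 0) = -1  ⟹  B = -1  ✓
Hence u(x, y) = 3 y^{2} - e^{x}.

Answer: u(x, y) = 3 y^{2} - e^{x}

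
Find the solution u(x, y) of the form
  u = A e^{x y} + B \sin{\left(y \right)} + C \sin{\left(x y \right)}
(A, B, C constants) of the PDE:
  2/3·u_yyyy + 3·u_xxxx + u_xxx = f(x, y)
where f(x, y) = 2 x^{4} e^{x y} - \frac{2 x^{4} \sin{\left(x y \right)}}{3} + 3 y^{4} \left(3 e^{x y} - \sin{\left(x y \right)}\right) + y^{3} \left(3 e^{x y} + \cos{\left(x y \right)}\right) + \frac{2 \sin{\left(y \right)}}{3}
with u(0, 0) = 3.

Substitute the ansatz u = A e^{x y} + B \sin{\left(y \right)} + C \sin{\left(x y \right)} into the left-hand side.
Derivatives of the ansatz:
  u_yyyy = A x^{4} e^{x y} + B \sin{\left(y \right)} + C x^{4} \sin{\left(x y \right)}
  u_xxxx = A y^{4} e^{x y} + C y^{4} \sin{\left(x y \right)}
  u_xxx = A y^{3} e^{x y} - C y^{3} \cos{\left(x y \right)}
Term by term:
  2/3·u_yyyy = \frac{2 A x^{4} e^{x y}}{3} + \frac{2 B \sin{\left(y \right)}}{3} + \frac{2 C x^{4} \sin{\left(x y \right)}}{3}
  3·u_xxxx = 3 A y^{4} e^{x y} + 3 C y^{4} \sin{\left(x y \right)}
  u_xxx = A y^{3} e^{x y} - C y^{3} \cos{\left(x y \right)}
So the left-hand side equals
  \frac{2 A x^{4} e^{x y}}{3} + 3 A y^{4} e^{x y} + A y^{3} e^{x y} + \frac{2 B \sin{\left(y \right)}}{3} + \frac{2 C x^{4} \sin{\left(x y \right)}}{3} + 3 C y^{4} \sin{\left(x y \right)} - C y^{3} \cos{\left(x y \right)}
This must equal f(x, y) identically; expanded, f = 2 x^{4} e^{x y} - \frac{2 x^{4} \sin{\left(x y \right)}}{3} + 9 y^{4} e^{x y} - 3 y^{4} \sin{\left(x y \right)} + 3 y^{3} e^{x y} + y^{3} \cos{\left(x y \right)} + \frac{2 \sin{\left(y \right)}}{3}.
Matching coefficients of the independent functions:
  [x^{4} e^{x y}]:  \frac{2 A}{3} = 2
  [x^{4} \sin{\left(x y \right)}]:  \frac{2 C}{3} = - \frac{2}{3}
  [y^{3} e^{x y}]:  A = 3
  [y^{3} \cos{\left(x y \right)}]:  - C = 1
  [y^{4} e^{x y}]:  3 A = 9
  [y^{4} \sin{\left(x y \right)}]:  3 C = -3
  [\sin{\left(y \right)}]:  \frac{2 B}{3} = \frac{2}{3}
Solving: A = 3, B = 1, C = -1.
Check against the point condition:
  u(0, 0) = 3  ⟹  A = 3  ✓
Hence u(x, y) = 3 e^{x y} + \sin{\left(y \right)} - \sin{\left(x y \right)}.

Answer: u(x, y) = 3 e^{x y} + \sin{\left(y \right)} - \sin{\left(x y \right)}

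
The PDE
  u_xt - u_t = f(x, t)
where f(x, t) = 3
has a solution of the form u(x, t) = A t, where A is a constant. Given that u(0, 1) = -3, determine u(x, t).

Substitute the ansatz u = A t into the left-hand side.
Derivatives of the ansatz:
  u_xt = 0
  u_t = A
Term by term:
  u_xt = 0
  -u_t = - A
So the left-hand side equals
  - A
This must equal f(x, t) = 3 identically.
Matching coefficients of the independent functions:
  [constant term]:  - A = 3
Solving: A = -3.
Check against the point condition:
  u(0, 1) = -3  ⟹  A = -3  ✓
Hence u(x, t) = - 3 t.

Answer: u(x, t) = - 3 t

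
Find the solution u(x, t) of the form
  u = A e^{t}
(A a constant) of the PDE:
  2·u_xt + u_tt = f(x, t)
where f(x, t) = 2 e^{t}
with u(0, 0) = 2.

Substitute the ansatz u = A e^{t} into the left-hand side.
Derivatives of the ansatz:
  u_xt = 0
  u_tt = A e^{t}
Term by term:
  2·u_xt = 0
  u_tt = A e^{t}
So the left-hand side equals
  A e^{t}
This must equal f(x, t) = 2 e^{t} identically.
Matching coefficients of the independent functions:
  [e^{t}]:  A = 2
Solving: A = 2.
Check against the point condition:
  u(0, 0) = 2  ⟹  A = 2  ✓
Hence u(x, t) = 2 e^{t}.

Answer: u(x, t) = 2 e^{t}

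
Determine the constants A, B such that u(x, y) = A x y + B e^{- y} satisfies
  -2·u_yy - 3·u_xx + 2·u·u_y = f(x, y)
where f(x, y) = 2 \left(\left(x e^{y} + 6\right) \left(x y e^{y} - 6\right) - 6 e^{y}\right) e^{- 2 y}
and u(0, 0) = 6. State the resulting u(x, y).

Answer: u(x, y) = - x y + 6 e^{- y}

Derivation:
Substitute the ansatz u = A x y + B e^{- y} into the left-hand side.
Derivatives of the ansatz:
  u_yy = B e^{- y}
  u_xx = 0
  u_y = A x - B e^{- y}
Term by term:
  -2·u_yy = - 2 B e^{- y}
  -3·u_xx = 0
  2·u·u_y = 2 A^{2} x^{2} y - 2 A B x y e^{- y} + 2 A B x e^{- y} - 2 B^{2} e^{- 2 y}
So the left-hand side equals
  2 A^{2} x^{2} y - 2 A B x y e^{- y} + 2 A B x e^{- y} - 2 B^{2} e^{- 2 y} - 2 B e^{- y}
This must equal f(x, y) identically; expanded, f = 2 x^{2} y + 12 x y e^{- y} - 12 x e^{- y} - 12 e^{- y} - 72 e^{- 2 y}.
Matching coefficients of the independent functions:
  [x e^{- y}]:  2 A B = -12
  [x^{2} y]:  2 A^{2} = 2
  [x y e^{- y}]:  - 2 A B = 12
  [e^{- 2 y}]:  - 2 B^{2} = -72
  [e^{- y}]:  - 2 B = -12
Solving: A = -1, B = 6.
Check against the point condition:
  u(0, 0) = 6  ⟹  B = 6  ✓
Hence u(x, y) = - x y + 6 e^{- y}.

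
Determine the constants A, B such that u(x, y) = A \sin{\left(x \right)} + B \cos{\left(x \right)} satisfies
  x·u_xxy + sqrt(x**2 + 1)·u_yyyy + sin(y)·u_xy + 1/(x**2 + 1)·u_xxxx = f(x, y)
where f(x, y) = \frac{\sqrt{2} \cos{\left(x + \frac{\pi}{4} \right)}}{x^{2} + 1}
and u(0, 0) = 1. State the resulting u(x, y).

Substitute the ansatz u = A \sin{\left(x \right)} + B \cos{\left(x \right)} into the left-hand side.
Derivatives of the ansatz:
  u_xxy = 0
  u_yyyy = 0
  u_xy = 0
  u_xxxx = A \sin{\left(x \right)} + B \cos{\left(x \right)}
Term by term:
  x·u_xxy = 0
  sqrt(x**2 + 1)·u_yyyy = 0
  sin(y)·u_xy = 0
  1/(x**2 + 1)·u_xxxx = \frac{A \sin{\left(x \right)}}{x^{2} + 1} + \frac{B \cos{\left(x \right)}}{x^{2} + 1}
So the left-hand side equals
  \frac{A \sin{\left(x \right)}}{x^{2} + 1} + \frac{B \cos{\left(x \right)}}{x^{2} + 1}
This must equal f(x, y) identically; expanded, f = - \frac{\sin{\left(x \right)}}{x^{2} + 1} + \frac{\cos{\left(x \right)}}{x^{2} + 1}.
Matching coefficients of the independent functions:
  [\frac{\sin{\left(x \right)}}{x^{2} + 1}]:  A = -1
  [\frac{\cos{\left(x \right)}}{x^{2} + 1}]:  B = 1
Solving: A = -1, B = 1.
Check against the point condition:
  u(0, 0) = 1  ⟹  B = 1  ✓
Hence u(x, y) = - \sin{\left(x \right)} + \cos{\left(x \right)}.

Answer: u(x, y) = - \sin{\left(x \right)} + \cos{\left(x \right)}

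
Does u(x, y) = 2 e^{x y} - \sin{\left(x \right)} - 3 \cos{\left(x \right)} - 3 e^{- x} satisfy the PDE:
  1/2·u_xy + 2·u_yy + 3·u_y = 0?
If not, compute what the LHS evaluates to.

Answer: No, the LHS evaluates to \left(4 x^{2} + x y + 6 x + 1\right) e^{x y}

Derivation:
Evaluate each term of the left-hand side for u = 2 e^{x y} - \sin{\left(x \right)} - 3 \cos{\left(x \right)} - 3 e^{- x}.
Derivatives:
  u_xy = 2 x y e^{x y} + 2 e^{x y}
  u_yy = 2 x^{2} e^{x y}
  u_y = 2 x e^{x y}
Terms:
  1/2·u_xy = \left(x y + 1\right) e^{x y}
  2·u_yy = 4 x^{2} e^{x y}
  3·u_y = 6 x e^{x y}
Sum: LHS = \left(4 x^{2} + x y + 6 x + 1\right) e^{x y}
Given right-hand side: 0. Difference LHS − RHS = \left(4 x^{2} + x y + 6 x + 1\right) e^{x y} ≠ 0, so u is not a solution.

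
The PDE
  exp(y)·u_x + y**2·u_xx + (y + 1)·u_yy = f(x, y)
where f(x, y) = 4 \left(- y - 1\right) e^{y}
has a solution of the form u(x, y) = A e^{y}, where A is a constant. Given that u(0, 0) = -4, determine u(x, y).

Substitute the ansatz u = A e^{y} into the left-hand side.
Derivatives of the ansatz:
  u_x = 0
  u_xx = 0
  u_yy = A e^{y}
Term by term:
  exp(y)·u_x = 0
  y**2·u_xx = 0
  (y + 1)·u_yy = A y e^{y} + A e^{y}
So the left-hand side equals
  A y e^{y} + A e^{y}
This must equal f(x, y) identically; expanded, f = - 4 y e^{y} - 4 e^{y}.
Matching coefficients of the independent functions:
  [y e^{y}, e^{y}]:  A = -4
Solving: A = -4.
Check against the point condition:
  u(0, 0) = -4  ⟹  A = -4  ✓
Hence u(x, y) = - 4 e^{y}.

Answer: u(x, y) = - 4 e^{y}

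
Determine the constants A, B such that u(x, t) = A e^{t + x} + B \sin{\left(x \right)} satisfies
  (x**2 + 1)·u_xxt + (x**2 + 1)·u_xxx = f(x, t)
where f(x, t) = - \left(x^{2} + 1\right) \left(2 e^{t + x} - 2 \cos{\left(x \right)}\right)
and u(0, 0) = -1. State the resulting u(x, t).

Substitute the ansatz u = A e^{t + x} + B \sin{\left(x \right)} into the left-hand side.
Derivatives of the ansatz:
  u_xxt = A e^{t} e^{x}
  u_xxx = A e^{t} e^{x} - B \cos{\left(x \right)}
Term by term:
  (x**2 + 1)·u_xxt = A x^{2} e^{t} e^{x} + A e^{t} e^{x}
  (x**2 + 1)·u_xxx = A x^{2} e^{t} e^{x} + A e^{t} e^{x} - B x^{2} \cos{\left(x \right)} - B \cos{\left(x \right)}
So the left-hand side equals
  2 A x^{2} e^{t} e^{x} + 2 A e^{t} e^{x} - B x^{2} \cos{\left(x \right)} - B \cos{\left(x \right)}
This must equal f(x, t) identically; expanded, f = - 2 x^{2} e^{t} e^{x} + 2 x^{2} \cos{\left(x \right)} - 2 e^{t} e^{x} + 2 \cos{\left(x \right)}.
Matching coefficients of the independent functions:
  [x^{2} \cos{\left(x \right)}, \cos{\left(x \right)}]:  - B = 2
  [e^{t} e^{x}, x^{2} e^{t} e^{x}]:  2 A = -2
Solving: A = -1, B = -2.
Check against the point condition:
  u(0, 0) = -1  ⟹  A = -1  ✓
Hence u(x, t) = - e^{t + x} - 2 \sin{\left(x \right)}.

Answer: u(x, t) = - e^{t + x} - 2 \sin{\left(x \right)}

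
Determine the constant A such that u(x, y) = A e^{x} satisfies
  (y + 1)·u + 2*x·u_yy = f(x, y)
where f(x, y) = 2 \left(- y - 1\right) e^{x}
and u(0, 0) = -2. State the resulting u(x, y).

Substitute the ansatz u = A e^{x} into the left-hand side.
Derivatives of the ansatz:
  u_yy = 0
Term by term:
  (y + 1)·u = A y e^{x} + A e^{x}
  2*x·u_yy = 0
So the left-hand side equals
  A y e^{x} + A e^{x}
This must equal f(x, y) identically; expanded, f = - 2 y e^{x} - 2 e^{x}.
Matching coefficients of the independent functions:
  [y e^{x}, e^{x}]:  A = -2
Solving: A = -2.
Check against the point condition:
  u(0, 0) = -2  ⟹  A = -2  ✓
Hence u(x, y) = - 2 e^{x}.

Answer: u(x, y) = - 2 e^{x}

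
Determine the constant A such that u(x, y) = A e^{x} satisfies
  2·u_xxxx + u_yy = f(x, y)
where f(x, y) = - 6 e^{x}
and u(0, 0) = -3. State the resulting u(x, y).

Answer: u(x, y) = - 3 e^{x}

Derivation:
Substitute the ansatz u = A e^{x} into the left-hand side.
Derivatives of the ansatz:
  u_xxxx = A e^{x}
  u_yy = 0
Term by term:
  2·u_xxxx = 2 A e^{x}
  u_yy = 0
So the left-hand side equals
  2 A e^{x}
This must equal f(x, y) = - 6 e^{x} identically.
Matching coefficients of the independent functions:
  [e^{x}]:  2 A = -6
Solving: A = -3.
Check against the point condition:
  u(0, 0) = -3  ⟹  A = -3  ✓
Hence u(x, y) = - 3 e^{x}.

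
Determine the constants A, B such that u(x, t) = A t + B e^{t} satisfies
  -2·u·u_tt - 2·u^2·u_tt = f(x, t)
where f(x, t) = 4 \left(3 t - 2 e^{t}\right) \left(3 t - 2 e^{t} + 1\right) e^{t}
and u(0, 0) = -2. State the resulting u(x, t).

Substitute the ansatz u = A t + B e^{t} into the left-hand side.
Derivatives of the ansatz:
  u_tt = B e^{t}
Term by term:
  -2·u·u_tt = - 2 A B t e^{t} - 2 B^{2} e^{2 t}
  -2·u^2·u_tt = - 2 A^{2} B t^{2} e^{t} - 4 A B^{2} t e^{2 t} - 2 B^{3} e^{3 t}
So the left-hand side equals
  - 2 A^{2} B t^{2} e^{t} - 4 A B^{2} t e^{2 t} - 2 A B t e^{t} - 2 B^{3} e^{3 t} - 2 B^{2} e^{2 t}
This must equal f(x, t) identically; expanded, f = 36 t^{2} e^{t} - 48 t e^{2 t} + 12 t e^{t} + 16 e^{3 t} - 8 e^{2 t}.
Matching coefficients of the independent functions:
  [t e^{t}]:  - 2 A B = 12
  [t e^{2 t}]:  - 4 A B^{2} = -48
  [t^{2} e^{t}]:  - 2 A^{2} B = 36
  [e^{2 t}]:  - 2 B^{2} = -8
  [e^{3 t}]:  - 2 B^{3} = 16
Solving: A = 3, B = -2.
Check against the point condition:
  u(0, 0) = -2  ⟹  B = -2  ✓
Hence u(x, t) = 3 t - 2 e^{t}.

Answer: u(x, t) = 3 t - 2 e^{t}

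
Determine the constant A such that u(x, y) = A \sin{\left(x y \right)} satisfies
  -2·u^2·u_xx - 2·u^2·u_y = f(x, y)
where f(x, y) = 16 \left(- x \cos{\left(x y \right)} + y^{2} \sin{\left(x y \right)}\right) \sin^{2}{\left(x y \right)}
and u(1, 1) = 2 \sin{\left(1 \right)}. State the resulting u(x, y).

Answer: u(x, y) = 2 \sin{\left(x y \right)}

Derivation:
Substitute the ansatz u = A \sin{\left(x y \right)} into the left-hand side.
Derivatives of the ansatz:
  u_xx = - A y^{2} \sin{\left(x y \right)}
  u_y = A x \cos{\left(x y \right)}
Term by term:
  -2·u^2·u_xx = 2 A^{3} y^{2} \sin^{3}{\left(x y \right)}
  -2·u^2·u_y = - 2 A^{3} x \sin^{2}{\left(x y \right)} \cos{\left(x y \right)}
So the left-hand side equals
  - 2 A^{3} x \sin^{2}{\left(x y \right)} \cos{\left(x y \right)} + 2 A^{3} y^{2} \sin^{3}{\left(x y \right)}
This must equal f(x, y) identically; expanded, f = - 16 x \sin^{2}{\left(x y \right)} \cos{\left(x y \right)} + 16 y^{2} \sin^{3}{\left(x y \right)}.
Matching coefficients of the independent functions:
  [y^{2} \sin^{3}{\left(x y \right)}]:  2 A^{3} = 16
  [x \sin^{2}{\left(x y \right)} \cos{\left(x y \right)}]:  - 2 A^{3} = -16
Solving: A = 2.
Check against the point condition:
  u(1, 1) = 2 \sin{\left(1 \right)}  ⟹  A \sin{\left(1 \right)} = 2 \sin{\left(1 \right)}  ✓
Hence u(x, y) = 2 \sin{\left(x y \right)}.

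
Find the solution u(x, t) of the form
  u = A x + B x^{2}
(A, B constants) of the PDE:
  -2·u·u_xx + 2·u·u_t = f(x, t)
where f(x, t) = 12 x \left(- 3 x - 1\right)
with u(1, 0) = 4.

Answer: u(x, t) = 3 x^{2} + x

Derivation:
Substitute the ansatz u = A x + B x^{2} into the left-hand side.
Derivatives of the ansatz:
  u_xx = 2 B
  u_t = 0
Term by term:
  -2·u·u_xx = - 4 A B x - 4 B^{2} x^{2}
  2·u·u_t = 0
So the left-hand side equals
  - 4 A B x - 4 B^{2} x^{2}
This must equal f(x, t) = 12 x \left(- 3 x - 1\right) identically.
Matching coefficients of the independent functions:
  [x]:  - 4 A B = -12
  [x^{2}]:  - 4 B^{2} = -36
These equations allow (A, B) = (-1, -3) or (1, 3).
Impose the point condition(s):
  u(1, 0) = 4  ⟹  A + B = 4
Only A = 1, B = 3 satisfies everything.
Hence u(x, t) = 3 x^{2} + x.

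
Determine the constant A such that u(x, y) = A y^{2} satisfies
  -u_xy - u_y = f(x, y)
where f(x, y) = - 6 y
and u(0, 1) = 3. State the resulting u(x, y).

Substitute the ansatz u = A y^{2} into the left-hand side.
Derivatives of the ansatz:
  u_xy = 0
  u_y = 2 A y
Term by term:
  -u_xy = 0
  -u_y = - 2 A y
So the left-hand side equals
  - 2 A y
This must equal f(x, y) = - 6 y identically.
Matching coefficients of the independent functions:
  [y]:  - 2 A = -6
Solving: A = 3.
Check against the point condition:
  u(0, 1) = 3  ⟹  A = 3  ✓
Hence u(x, y) = 3 y^{2}.

Answer: u(x, y) = 3 y^{2}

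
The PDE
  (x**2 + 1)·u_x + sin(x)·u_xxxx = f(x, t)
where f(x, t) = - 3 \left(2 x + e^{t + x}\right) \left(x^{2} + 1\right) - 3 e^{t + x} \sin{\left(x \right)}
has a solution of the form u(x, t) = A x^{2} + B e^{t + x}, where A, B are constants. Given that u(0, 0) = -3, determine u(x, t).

Substitute the ansatz u = A x^{2} + B e^{t + x} into the left-hand side.
Derivatives of the ansatz:
  u_x = 2 A x + B e^{t} e^{x}
  u_xxxx = B e^{t} e^{x}
Term by term:
  (x**2 + 1)·u_x = 2 A x^{3} + 2 A x + B x^{2} e^{t} e^{x} + B e^{t} e^{x}
  sin(x)·u_xxxx = B e^{t} e^{x} \sin{\left(x \right)}
So the left-hand side equals
  2 A x^{3} + 2 A x + B x^{2} e^{t} e^{x} + B e^{t} e^{x} \sin{\left(x \right)} + B e^{t} e^{x}
This must equal f(x, t) identically; expanded, f = - 6 x^{3} - 3 x^{2} e^{t} e^{x} - 6 x - 3 e^{t} e^{x} \sin{\left(x \right)} - 3 e^{t} e^{x}.
Matching coefficients of the independent functions:
  [x, x^{3}]:  2 A = -6
  [e^{t} e^{x}, x^{2} e^{t} e^{x}, e^{t} e^{x} \sin{\left(x \right)}]:  B = -3
Solving: A = -3, B = -3.
Check against the point condition:
  u(0, 0) = -3  ⟹  B = -3  ✓
Hence u(x, t) = - 3 x^{2} - 3 e^{t + x}.

Answer: u(x, t) = - 3 x^{2} - 3 e^{t + x}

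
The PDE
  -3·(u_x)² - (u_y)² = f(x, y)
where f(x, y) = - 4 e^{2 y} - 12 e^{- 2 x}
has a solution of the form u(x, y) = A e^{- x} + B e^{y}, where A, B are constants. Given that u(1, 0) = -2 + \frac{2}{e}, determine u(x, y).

Substitute the ansatz u = A e^{- x} + B e^{y} into the left-hand side.
Derivatives of the ansatz:
  u_x = - A e^{- x}
  u_y = B e^{y}
Term by term:
  -3·(u_x)² = - 3 A^{2} e^{- 2 x}
  -(u_y)² = - B^{2} e^{2 y}
So the left-hand side equals
  - 3 A^{2} e^{- 2 x} - B^{2} e^{2 y}
This must equal f(x, y) = - 4 e^{2 y} - 12 e^{- 2 x} identically.
Matching coefficients of the independent functions:
  [e^{- 2 x}]:  - 3 A^{2} = -12
  [e^{2 y}]:  - B^{2} = -4
These equations allow (A, B) = (-2, -2) or (-2, 2) or (2, -2) or (2, 2).
Impose the point condition(s):
  u(1, 0) = -2 + \frac{2}{e}  ⟹  \frac{A}{e} + B = -2 + \frac{2}{e}
Only A = 2, B = -2 satisfies everything.
Hence u(x, y) = - 2 e^{y} + 2 e^{- x}.

Answer: u(x, y) = - 2 e^{y} + 2 e^{- x}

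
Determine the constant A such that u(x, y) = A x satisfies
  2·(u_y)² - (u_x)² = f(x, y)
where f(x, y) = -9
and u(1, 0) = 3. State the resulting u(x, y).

Answer: u(x, y) = 3 x

Derivation:
Substitute the ansatz u = A x into the left-hand side.
Derivatives of the ansatz:
  u_y = 0
  u_x = A
Term by term:
  2·(u_y)² = 0
  -(u_x)² = - A^{2}
So the left-hand side equals
  - A^{2}
This must equal f(x, y) = -9 identically.
Matching coefficients of the independent functions:
  [constant term]:  - A^{2} = -9
These equations allow (A) = (-3) or (3).
Impose the point condition(s):
  u(1, 0) = 3  ⟹  A = 3
Only A = 3 satisfies everything.
Hence u(x, y) = 3 x.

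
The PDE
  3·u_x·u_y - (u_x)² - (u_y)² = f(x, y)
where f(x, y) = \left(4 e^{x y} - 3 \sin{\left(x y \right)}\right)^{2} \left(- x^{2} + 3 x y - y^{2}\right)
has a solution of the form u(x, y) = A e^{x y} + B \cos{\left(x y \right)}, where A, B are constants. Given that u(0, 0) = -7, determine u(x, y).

Substitute the ansatz u = A e^{x y} + B \cos{\left(x y \right)} into the left-hand side.
Derivatives of the ansatz:
  u_x = A y e^{x y} - B y \sin{\left(x y \right)}
  u_y = A x e^{x y} - B x \sin{\left(x y \right)}
Term by term:
  3·u_x·u_y = 3 A^{2} x y e^{2 x y} - 6 A B x y e^{x y} \sin{\left(x y \right)} + 3 B^{2} x y \sin^{2}{\left(x y \right)}
  -(u_x)² = - A^{2} y^{2} e^{2 x y} + 2 A B y^{2} e^{x y} \sin{\left(x y \right)} - B^{2} y^{2} \sin^{2}{\left(x y \right)}
  -(u_y)² = - A^{2} x^{2} e^{2 x y} + 2 A B x^{2} e^{x y} \sin{\left(x y \right)} - B^{2} x^{2} \sin^{2}{\left(x y \right)}
So the left-hand side equals
  - A^{2} x^{2} e^{2 x y} + 3 A^{2} x y e^{2 x y} - A^{2} y^{2} e^{2 x y} + 2 A B x^{2} e^{x y} \sin{\left(x y \right)} - 6 A B x y e^{x y} \sin{\left(x y \right)} + 2 A B y^{2} e^{x y} \sin{\left(x y \right)} - B^{2} x^{2} \sin^{2}{\left(x y \right)} + 3 B^{2} x y \sin^{2}{\left(x y \right)} - B^{2} y^{2} \sin^{2}{\left(x y \right)}
This must equal f(x, y) identically; expanded, f = - 16 x^{2} e^{2 x y} + 24 x^{2} e^{x y} \sin{\left(x y \right)} - 9 x^{2} \sin^{2}{\left(x y \right)} + 48 x y e^{2 x y} - 72 x y e^{x y} \sin{\left(x y \right)} + 27 x y \sin^{2}{\left(x y \right)} - 16 y^{2} e^{2 x y} + 24 y^{2} e^{x y} \sin{\left(x y \right)} - 9 y^{2} \sin^{2}{\left(x y \right)}.
Matching coefficients of the independent functions:
  [x^{2} e^{2 x y}, y^{2} e^{2 x y}]:  - A^{2} = -16
  [x^{2} \sin^{2}{\left(x y \right)}, y^{2} \sin^{2}{\left(x y \right)}]:  - B^{2} = -9
  [x y e^{2 x y}]:  3 A^{2} = 48
  [x y \sin^{2}{\left(x y \right)}]:  3 B^{2} = 27
  [x^{2} e^{x y} \sin{\left(x y \right)}, y^{2} e^{x y} \sin{\left(x y \right)}]:  2 A B = 24
  [x y e^{x y} \sin{\left(x y \right)}]:  - 6 A B = -72
These equations allow (A, B) = (-4, -3) or (4, 3).
Impose the point condition(s):
  u(0, 0) = -7  ⟹  A + B = -7
Only A = -4, B = -3 satisfies everything.
Hence u(x, y) = - 4 e^{x y} - 3 \cos{\left(x y \right)}.

Answer: u(x, y) = - 4 e^{x y} - 3 \cos{\left(x y \right)}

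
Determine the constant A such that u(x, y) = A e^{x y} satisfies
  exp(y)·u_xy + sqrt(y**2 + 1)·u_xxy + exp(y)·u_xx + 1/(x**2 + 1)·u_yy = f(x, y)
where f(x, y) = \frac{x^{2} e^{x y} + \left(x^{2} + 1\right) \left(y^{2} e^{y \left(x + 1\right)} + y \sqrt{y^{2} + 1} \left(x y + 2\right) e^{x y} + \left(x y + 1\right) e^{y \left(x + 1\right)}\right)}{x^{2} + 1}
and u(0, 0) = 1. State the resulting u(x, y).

Substitute the ansatz u = A e^{x y} into the left-hand side.
Derivatives of the ansatz:
  u_xy = A x y e^{x y} + A e^{x y}
  u_xxy = A x y^{2} e^{x y} + 2 A y e^{x y}
  u_xx = A y^{2} e^{x y}
  u_yy = A x^{2} e^{x y}
Term by term:
  exp(y)·u_xy = A x y e^{y} e^{x y} + A e^{y} e^{x y}
  sqrt(y**2 + 1)·u_xxy = A x y^{2} \sqrt{y^{2} + 1} e^{x y} + 2 A y \sqrt{y^{2} + 1} e^{x y}
  exp(y)·u_xx = A y^{2} e^{y} e^{x y}
  1/(x**2 + 1)·u_yy = \frac{A x^{2} e^{x y}}{x^{2} + 1}
So the left-hand side equals
  \frac{A x^{2} e^{x y}}{x^{2} + 1} + A x y^{2} \sqrt{y^{2} + 1} e^{x y} + A x y e^{y} e^{x y} + A y^{2} e^{y} e^{x y} + 2 A y \sqrt{y^{2} + 1} e^{x y} + A e^{y} e^{x y}
This must equal f(x, y) identically; expanded, f = \frac{x^{2} e^{x y}}{x^{2} + 1} + x y^{2} \sqrt{y^{2} + 1} e^{x y} + x y e^{y} e^{x y} + y^{2} e^{y} e^{x y} + 2 y \sqrt{y^{2} + 1} e^{x y} + e^{y} e^{x y}.
Matching coefficients of the independent functions:
  [e^{y} e^{x y}, \frac{x^{2} e^{x y}}{x^{2} + 1}, y^{2} e^{y} e^{x y}, x y e^{y} e^{x y}, …]:  A = 1
  [y \sqrt{y^{2} + 1} e^{x y}]:  2 A = 2
Solving: A = 1.
Check against the point condition:
  u(0, 0) = 1  ⟹  A = 1  ✓
Hence u(x, y) = e^{x y}.

Answer: u(x, y) = e^{x y}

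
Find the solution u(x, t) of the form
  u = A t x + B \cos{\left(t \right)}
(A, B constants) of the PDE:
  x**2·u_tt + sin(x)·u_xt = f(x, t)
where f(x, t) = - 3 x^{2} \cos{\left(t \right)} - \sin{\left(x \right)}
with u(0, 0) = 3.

Substitute the ansatz u = A t x + B \cos{\left(t \right)} into the left-hand side.
Derivatives of the ansatz:
  u_tt = - B \cos{\left(t \right)}
  u_xt = A
Term by term:
  x**2·u_tt = - B x^{2} \cos{\left(t \right)}
  sin(x)·u_xt = A \sin{\left(x \right)}
So the left-hand side equals
  A \sin{\left(x \right)} - B x^{2} \cos{\left(t \right)}
This must equal f(x, t) = - 3 x^{2} \cos{\left(t \right)} - \sin{\left(x \right)} identically.
Matching coefficients of the independent functions:
  [x^{2} \cos{\left(t \right)}]:  - B = -3
  [\sin{\left(x \right)}]:  A = -1
Solving: A = -1, B = 3.
Check against the point condition:
  u(0, 0) = 3  ⟹  B = 3  ✓
Hence u(x, t) = - t x + 3 \cos{\left(t \right)}.

Answer: u(x, t) = - t x + 3 \cos{\left(t \right)}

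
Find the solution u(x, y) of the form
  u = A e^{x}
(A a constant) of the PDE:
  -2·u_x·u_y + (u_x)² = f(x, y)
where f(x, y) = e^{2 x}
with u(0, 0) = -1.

Substitute the ansatz u = A e^{x} into the left-hand side.
Derivatives of the ansatz:
  u_x = A e^{x}
  u_y = 0
Term by term:
  -2·u_x·u_y = 0
  (u_x)² = A^{2} e^{2 x}
So the left-hand side equals
  A^{2} e^{2 x}
This must equal f(x, y) = e^{2 x} identically.
Matching coefficients of the independent functions:
  [e^{2 x}]:  A^{2} = 1
These equations allow (A) = (-1) or (1).
Impose the point condition(s):
  u(0, 0) = -1  ⟹  A = -1
Only A = -1 satisfies everything.
Hence u(x, y) = - e^{x}.

Answer: u(x, y) = - e^{x}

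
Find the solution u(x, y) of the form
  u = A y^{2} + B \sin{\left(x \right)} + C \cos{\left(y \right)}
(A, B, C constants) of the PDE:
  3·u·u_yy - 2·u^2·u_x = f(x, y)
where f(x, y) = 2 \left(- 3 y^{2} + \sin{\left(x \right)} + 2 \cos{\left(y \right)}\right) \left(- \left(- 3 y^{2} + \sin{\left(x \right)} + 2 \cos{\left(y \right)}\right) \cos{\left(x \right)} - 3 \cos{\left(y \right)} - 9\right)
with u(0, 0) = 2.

Answer: u(x, y) = - 3 y^{2} + \sin{\left(x \right)} + 2 \cos{\left(y \right)}

Derivation:
Substitute the ansatz u = A y^{2} + B \sin{\left(x \right)} + C \cos{\left(y \right)} into the left-hand side.
Derivatives of the ansatz:
  u_yy = 2 A - C \cos{\left(y \right)}
  u_x = B \cos{\left(x \right)}
Term by term:
  3·u·u_yy = 6 A^{2} y^{2} + 6 A B \sin{\left(x \right)} - 3 A C y^{2} \cos{\left(y \right)} + 6 A C \cos{\left(y \right)} - 3 B C \sin{\left(x \right)} \cos{\left(y \right)} - 3 C^{2} \cos^{2}{\left(y \right)}
  -2·u^2·u_x = - 2 A^{2} B y^{4} \cos{\left(x \right)} - 4 A B^{2} y^{2} \sin{\left(x \right)} \cos{\left(x \right)} - 4 A B C y^{2} \cos{\left(x \right)} \cos{\left(y \right)} - 2 B^{3} \sin^{2}{\left(x \right)} \cos{\left(x \right)} - 4 B^{2} C \sin{\left(x \right)} \cos{\left(x \right)} \cos{\left(y \right)} - 2 B C^{2} \cos{\left(x \right)} \cos^{2}{\left(y \right)}
So the left-hand side equals
  - 2 A^{2} B y^{4} \cos{\left(x \right)} + 6 A^{2} y^{2} - 4 A B^{2} y^{2} \sin{\left(x \right)} \cos{\left(x \right)} - 4 A B C y^{2} \cos{\left(x \right)} \cos{\left(y \right)} + 6 A B \sin{\left(x \right)} - 3 A C y^{2} \cos{\left(y \right)} + 6 A C \cos{\left(y \right)} - 2 B^{3} \sin^{2}{\left(x \right)} \cos{\left(x \right)} - 4 B^{2} C \sin{\left(x \right)} \cos{\left(x \right)} \cos{\left(y \right)} - 2 B C^{2} \cos{\left(x \right)} \cos^{2}{\left(y \right)} - 3 B C \sin{\left(x \right)} \cos{\left(y \right)} - 3 C^{2} \cos^{2}{\left(y \right)}
This must equal f(x, y) identically; expanded, f = - 18 y^{4} \cos{\left(x \right)} + 12 y^{2} \sin{\left(x \right)} \cos{\left(x \right)} + 24 y^{2} \cos{\left(x \right)} \cos{\left(y \right)} + 18 y^{2} \cos{\left(y \right)} + 54 y^{2} - 2 \sin^{2}{\left(x \right)} \cos{\left(x \right)} - 8 \sin{\left(x \right)} \cos{\left(x \right)} \cos{\left(y \right)} - 6 \sin{\left(x \right)} \cos{\left(y \right)} - 18 \sin{\left(x \right)} - 8 \cos{\left(x \right)} \cos^{2}{\left(y \right)} - 12 \cos^{2}{\left(y \right)} - 36 \cos{\left(y \right)}.
Matching coefficients of the independent functions:
  [y^{2}]:  6 A^{2} = 54
  [y^{2} \cos{\left(y \right)}]:  - 3 A C = 18
  [y^{4} \cos{\left(x \right)}]:  - 2 A^{2} B = -18
  [\sin{\left(x \right)} \cos{\left(y \right)}]:  - 3 B C = -6
  [\sin^{2}{\left(x \right)} \cos{\left(x \right)}]:  - 2 B^{3} = -2
  [\cos{\left(x \right)} \cos^{2}{\left(y \right)}]:  - 2 B C^{2} = -8
  [y^{2} \sin{\left(x \right)} \cos{\left(x \right)}]:  - 4 A B^{2} = 12
  [y^{2} \cos{\left(x \right)} \cos{\left(y \right)}]:  - 4 A B C = 24
  [\sin{\left(x \right)} \cos{\left(x \right)} \cos{\left(y \right)}]:  - 4 B^{2} C = -8
  [\sin{\left(x \right)}]:  6 A B = -18
  [\cos{\left(y \right)}]:  6 A C = -36
  [\cos^{2}{\left(y \right)}]:  - 3 C^{2} = -12
Solving: A = -3, B = 1, C = 2.
Check against the point condition:
  u(0, 0) = 2  ⟹  C = 2  ✓
Hence u(x, y) = - 3 y^{2} + \sin{\left(x \right)} + 2 \cos{\left(y \right)}.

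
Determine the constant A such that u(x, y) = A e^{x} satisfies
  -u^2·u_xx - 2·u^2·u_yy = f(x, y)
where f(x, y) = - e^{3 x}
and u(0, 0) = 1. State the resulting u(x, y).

Substitute the ansatz u = A e^{x} into the left-hand side.
Derivatives of the ansatz:
  u_xx = A e^{x}
  u_yy = 0
Term by term:
  -u^2·u_xx = - A^{3} e^{3 x}
  -2·u^2·u_yy = 0
So the left-hand side equals
  - A^{3} e^{3 x}
This must equal f(x, y) = - e^{3 x} identically.
Matching coefficients of the independent functions:
  [e^{3 x}]:  - A^{3} = -1
Solving: A = 1.
Check against the point condition:
  u(0, 0) = 1  ⟹  A = 1  ✓
Hence u(x, y) = e^{x}.

Answer: u(x, y) = e^{x}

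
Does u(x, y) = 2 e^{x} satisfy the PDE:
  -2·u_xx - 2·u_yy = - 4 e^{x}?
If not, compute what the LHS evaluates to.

Evaluate each term of the left-hand side for u = 2 e^{x}.
Derivatives:
  u_xx = 2 e^{x}
  u_yy = 0
Terms:
  -2·u_xx = - 4 e^{x}
  -2·u_yy = 0
Sum: LHS = - 4 e^{x}
This is exactly the given right-hand side, so u is a solution.

Answer: Yes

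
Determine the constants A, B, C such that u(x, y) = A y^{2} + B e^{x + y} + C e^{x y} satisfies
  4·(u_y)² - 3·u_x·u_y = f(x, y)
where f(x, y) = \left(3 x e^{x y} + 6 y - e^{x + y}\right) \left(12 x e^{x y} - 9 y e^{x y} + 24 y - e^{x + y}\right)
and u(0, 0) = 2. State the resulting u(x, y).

Substitute the ansatz u = A y^{2} + B e^{x + y} + C e^{x y} into the left-hand side.
Derivatives of the ansatz:
  u_y = 2 A y + B e^{x} e^{y} + C x e^{x y}
  u_x = B e^{x} e^{y} + C y e^{x y}
Term by term:
  4·(u_y)² = 16 A^{2} y^{2} + 16 A B y e^{x} e^{y} + 16 A C x y e^{x y} + 4 B^{2} e^{2 x} e^{2 y} + 8 B C x e^{x} e^{y} e^{x y} + 4 C^{2} x^{2} e^{2 x y}
  -3·u_x·u_y = - 6 A B y e^{x} e^{y} - 6 A C y^{2} e^{x y} - 3 B^{2} e^{2 x} e^{2 y} - 3 B C x e^{x} e^{y} e^{x y} - 3 B C y e^{x} e^{y} e^{x y} - 3 C^{2} x y e^{2 x y}
So the left-hand side equals
  16 A^{2} y^{2} + 10 A B y e^{x} e^{y} + 16 A C x y e^{x y} - 6 A C y^{2} e^{x y} + B^{2} e^{2 x} e^{2 y} + 5 B C x e^{x} e^{y} e^{x y} - 3 B C y e^{x} e^{y} e^{x y} + 4 C^{2} x^{2} e^{2 x y} - 3 C^{2} x y e^{2 x y}
This must equal f(x, y) identically; expanded, f = 36 x^{2} e^{2 x y} - 27 x y e^{2 x y} + 144 x y e^{x y} - 15 x e^{x} e^{y} e^{x y} - 54 y^{2} e^{x y} + 144 y^{2} + 9 y e^{x} e^{y} e^{x y} - 30 y e^{x} e^{y} + e^{2 x} e^{2 y}.
Matching coefficients of the independent functions:
  [y^{2}]:  16 A^{2} = 144
  [x^{2} e^{2 x y}]:  4 C^{2} = 36
  [y^{2} e^{x y}]:  - 6 A C = -54
  [e^{2 x} e^{2 y}]:  B^{2} = 1
  [x y e^{x y}]:  16 A C = 144
  [x y e^{2 x y}]:  - 3 C^{2} = -27
  [y e^{x} e^{y}]:  10 A B = -30
  [x e^{x} e^{y} e^{x y}]:  5 B C = -15
  [y e^{x} e^{y} e^{x y}]:  - 3 B C = 9
These equations allow (A, B, C) = (-3, 1, -3) or (3, -1, 3).
Impose the point condition(s):
  u(0, 0) = 2  ⟹  B + C = 2
Only A = 3, B = -1, C = 3 satisfies everything.
Hence u(x, y) = 3 y^{2} + 3 e^{x y} - e^{x + y}.

Answer: u(x, y) = 3 y^{2} + 3 e^{x y} - e^{x + y}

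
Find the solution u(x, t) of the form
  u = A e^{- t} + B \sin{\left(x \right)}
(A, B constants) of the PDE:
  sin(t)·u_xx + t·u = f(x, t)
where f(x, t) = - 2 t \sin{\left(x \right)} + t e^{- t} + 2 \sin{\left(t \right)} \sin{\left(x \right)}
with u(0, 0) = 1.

Answer: u(x, t) = - 2 \sin{\left(x \right)} + e^{- t}

Derivation:
Substitute the ansatz u = A e^{- t} + B \sin{\left(x \right)} into the left-hand side.
Derivatives of the ansatz:
  u_xx = - B \sin{\left(x \right)}
Term by term:
  sin(t)·u_xx = - B \sin{\left(t \right)} \sin{\left(x \right)}
  t·u = A t e^{- t} + B t \sin{\left(x \right)}
So the left-hand side equals
  A t e^{- t} + B t \sin{\left(x \right)} - B \sin{\left(t \right)} \sin{\left(x \right)}
This must equal f(x, t) = - 2 t \sin{\left(x \right)} + t e^{- t} + 2 \sin{\left(t \right)} \sin{\left(x \right)} identically.
Matching coefficients of the independent functions:
  [t e^{- t}]:  A = 1
  [t \sin{\left(x \right)}]:  B = -2
  [\sin{\left(t \right)} \sin{\left(x \right)}]:  - B = 2
Solving: A = 1, B = -2.
Check against the point condition:
  u(0, 0) = 1  ⟹  A = 1  ✓
Hence u(x, t) = - 2 \sin{\left(x \right)} + e^{- t}.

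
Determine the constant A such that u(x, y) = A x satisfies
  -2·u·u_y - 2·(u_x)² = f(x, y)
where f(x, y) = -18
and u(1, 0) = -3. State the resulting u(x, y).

Substitute the ansatz u = A x into the left-hand side.
Derivatives of the ansatz:
  u_y = 0
  u_x = A
Term by term:
  -2·u·u_y = 0
  -2·(u_x)² = - 2 A^{2}
So the left-hand side equals
  - 2 A^{2}
This must equal f(x, y) = -18 identically.
Matching coefficients of the independent functions:
  [constant term]:  - 2 A^{2} = -18
These equations allow (A) = (-3) or (3).
Impose the point condition(s):
  u(1, 0) = -3  ⟹  A = -3
Only A = -3 satisfies everything.
Hence u(x, y) = - 3 x.

Answer: u(x, y) = - 3 x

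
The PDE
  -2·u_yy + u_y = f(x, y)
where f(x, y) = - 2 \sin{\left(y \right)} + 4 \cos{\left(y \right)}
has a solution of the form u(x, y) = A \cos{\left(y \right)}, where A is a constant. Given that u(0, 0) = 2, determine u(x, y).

Substitute the ansatz u = A \cos{\left(y \right)} into the left-hand side.
Derivatives of the ansatz:
  u_yy = - A \cos{\left(y \right)}
  u_y = - A \sin{\left(y \right)}
Term by term:
  -2·u_yy = 2 A \cos{\left(y \right)}
  u_y = - A \sin{\left(y \right)}
So the left-hand side equals
  - A \sin{\left(y \right)} + 2 A \cos{\left(y \right)}
This must equal f(x, y) = - 2 \sin{\left(y \right)} + 4 \cos{\left(y \right)} identically.
Matching coefficients of the independent functions:
  [\sin{\left(y \right)}]:  - A = -2
  [\cos{\left(y \right)}]:  2 A = 4
Solving: A = 2.
Check against the point condition:
  u(0, 0) = 2  ⟹  A = 2  ✓
Hence u(x, y) = 2 \cos{\left(y \right)}.

Answer: u(x, y) = 2 \cos{\left(y \right)}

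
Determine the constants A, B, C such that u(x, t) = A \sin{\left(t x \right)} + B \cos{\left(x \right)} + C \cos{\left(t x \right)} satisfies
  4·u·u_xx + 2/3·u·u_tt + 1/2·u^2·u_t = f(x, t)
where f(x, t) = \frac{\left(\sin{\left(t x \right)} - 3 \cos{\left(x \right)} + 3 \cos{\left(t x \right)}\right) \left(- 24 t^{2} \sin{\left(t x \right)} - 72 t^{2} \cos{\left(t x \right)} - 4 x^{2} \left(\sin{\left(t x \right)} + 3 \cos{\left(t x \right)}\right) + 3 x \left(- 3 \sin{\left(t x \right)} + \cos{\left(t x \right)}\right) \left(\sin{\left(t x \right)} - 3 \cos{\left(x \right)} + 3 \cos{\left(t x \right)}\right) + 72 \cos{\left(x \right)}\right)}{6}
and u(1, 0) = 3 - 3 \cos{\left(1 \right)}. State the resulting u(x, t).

Substitute the ansatz u = A \sin{\left(t x \right)} + B \cos{\left(x \right)} + C \cos{\left(t x \right)} into the left-hand side.
Derivatives of the ansatz:
  u_xx = - A t^{2} \sin{\left(t x \right)} - B \cos{\left(x \right)} - C t^{2} \cos{\left(t x \right)}
  u_tt = - A x^{2} \sin{\left(t x \right)} - C x^{2} \cos{\left(t x \right)}
  u_t = A x \cos{\left(t x \right)} - C x \sin{\left(t x \right)}
Term by term:
  4·u·u_xx = - 4 A^{2} t^{2} \sin^{2}{\left(t x \right)} - 4 A B t^{2} \sin{\left(t x \right)} \cos{\left(x \right)} - 4 A B \sin{\left(t x \right)} \cos{\left(x \right)} - 8 A C t^{2} \sin{\left(t x \right)} \cos{\left(t x \right)} - 4 B^{2} \cos^{2}{\left(x \right)} - 4 B C t^{2} \cos{\left(x \right)} \cos{\left(t x \right)} - 4 B C \cos{\left(x \right)} \cos{\left(t x \right)} - 4 C^{2} t^{2} \cos^{2}{\left(t x \right)}
  2/3·u·u_tt = - \frac{2 A^{2} x^{2} \sin^{2}{\left(t x \right)}}{3} - \frac{2 A B x^{2} \sin{\left(t x \right)} \cos{\left(x \right)}}{3} - \frac{4 A C x^{2} \sin{\left(t x \right)} \cos{\left(t x \right)}}{3} - \frac{2 B C x^{2} \cos{\left(x \right)} \cos{\left(t x \right)}}{3} - \frac{2 C^{2} x^{2} \cos^{2}{\left(t x \right)}}{3}
  1/2·u^2·u_t = \frac{A^{3} x \sin^{2}{\left(t x \right)} \cos{\left(t x \right)}}{2} + A^{2} B x \sin{\left(t x \right)} \cos{\left(x \right)} \cos{\left(t x \right)} - \frac{A^{2} C x \sin^{3}{\left(t x \right)}}{2} + A^{2} C x \sin{\left(t x \right)} \cos^{2}{\left(t x \right)} + \frac{A B^{2} x \cos^{2}{\left(x \right)} \cos{\left(t x \right)}}{2} - A B C x \sin^{2}{\left(t x \right)} \cos{\left(x \right)} + A B C x \cos{\left(x \right)} \cos^{2}{\left(t x \right)} - A C^{2} x \sin^{2}{\left(t x \right)} \cos{\left(t x \right)} + \frac{A C^{2} x \cos^{3}{\left(t x \right)}}{2} - \frac{B^{2} C x \sin{\left(t x \right)} \cos^{2}{\left(x \right)}}{2} - B C^{2} x \sin{\left(t x \right)} \cos{\left(x \right)} \cos{\left(t x \right)} - \frac{C^{3} x \sin{\left(t x \right)} \cos^{2}{\left(t x \right)}}{2}
Sum these and collect like terms in the independent variables.
This must equal f(x, t) identically; expanded, f = - 4 t^{2} \sin^{2}{\left(t x \right)} + 12 t^{2} \sin{\left(t x \right)} \cos{\left(x \right)} - 24 t^{2} \sin{\left(t x \right)} \cos{\left(t x \right)} + 36 t^{2} \cos{\left(x \right)} \cos{\left(t x \right)} - 36 t^{2} \cos^{2}{\left(t x \right)} - \frac{2 x^{2} \sin^{2}{\left(t x \right)}}{3} + 2 x^{2} \sin{\left(t x \right)} \cos{\left(x \right)} - 4 x^{2} \sin{\left(t x \right)} \cos{\left(t x \right)} + 6 x^{2} \cos{\left(x \right)} \cos{\left(t x \right)} - 6 x^{2} \cos^{2}{\left(t x \right)} - \frac{3 x \sin^{3}{\left(t x \right)}}{2} + 9 x \sin^{2}{\left(t x \right)} \cos{\left(x \right)} - \frac{17 x \sin^{2}{\left(t x \right)} \cos{\left(t x \right)}}{2} - \frac{27 x \sin{\left(t x \right)} \cos^{2}{\left(x \right)}}{2} + 24 x \sin{\left(t x \right)} \cos{\left(x \right)} \cos{\left(t x \right)} - \frac{21 x \sin{\left(t x \right)} \cos^{2}{\left(t x \right)}}{2} + \frac{9 x \cos^{2}{\left(x \right)} \cos{\left(t x \right)}}{2} - 9 x \cos{\left(x \right)} \cos^{2}{\left(t x \right)} + \frac{9 x \cos^{3}{\left(t x \right)}}{2} + 12 \sin{\left(t x \right)} \cos{\left(x \right)} - 36 \cos^{2}{\left(x \right)} + 36 \cos{\left(x \right)} \cos{\left(t x \right)}.
Matching coefficients of the independent functions:
(each divided by its leading coefficient; functions giving the same equation are listed together)
  [t^{2} \sin^{2}{\left(t x \right)}, x^{2} \sin^{2}{\left(t x \right)}]:  A^{2} - 1 = 0
  [t^{2} \cos^{2}{\left(t x \right)}, x^{2} \cos^{2}{\left(t x \right)}]:  C^{2} - 9 = 0
  [x \sin^{3}{\left(t x \right)}]:  A^{2} C - 3 = 0
  [x \cos^{3}{\left(t x \right)}]:  A C^{2} - 9 = 0
  [\sin{\left(t x \right)} \cos{\left(x \right)}, t^{2} \sin{\left(t x \right)} \cos{\left(x \right)}, x^{2} \sin{\left(t x \right)} \cos{\left(x \right)}]:  A B + 3 = 0
  [\cos{\left(x \right)} \cos{\left(t x \right)}, t^{2} \cos{\left(x \right)} \cos{\left(t x \right)}, x^{2} \cos{\left(x \right)} \cos{\left(t x \right)}]:  B C + 9 = 0
  [t^{2} \sin{\left(t x \right)} \cos{\left(t x \right)}, x^{2} \sin{\left(t x \right)} \cos{\left(t x \right)}]:  A C - 3 = 0
  [x \sin{\left(t x \right)} \cos^{2}{\left(x \right)}]:  B^{2} C - 27 = 0
  [x \sin{\left(t x \right)} \cos^{2}{\left(t x \right)}]:  A^{2} C - \frac{C^{3}}{2} + \frac{21}{2} = 0
  [x \sin^{2}{\left(t x \right)} \cos{\left(x \right)}, x \cos{\left(x \right)} \cos^{2}{\left(t x \right)}]:  A B C + 9 = 0
  [x \sin^{2}{\left(t x \right)} \cos{\left(t x \right)}]:  A^{3} - 2 A C^{2} + 17 = 0
  [x \cos^{2}{\left(x \right)} \cos{\left(t x \right)}]:  A B^{2} - 9 = 0
  [x \sin{\left(t x \right)} \cos{\left(x \right)} \cos{\left(t x \right)}]:  A^{2} B - B C^{2} - 24 = 0
  [\cos^{2}{\left(x \right)}]:  B^{2} - 9 = 0
Solving: A = 1, B = -3, C = 3.
Check against the point condition:
  u(1, 0) = 3 - 3 \cos{\left(1 \right)}  ⟹  B \cos{\left(1 \right)} + C = 3 - 3 \cos{\left(1 \right)}  ✓
Hence u(x, t) = \sin{\left(t x \right)} - 3 \cos{\left(x \right)} + 3 \cos{\left(t x \right)}.

Answer: u(x, t) = \sin{\left(t x \right)} - 3 \cos{\left(x \right)} + 3 \cos{\left(t x \right)}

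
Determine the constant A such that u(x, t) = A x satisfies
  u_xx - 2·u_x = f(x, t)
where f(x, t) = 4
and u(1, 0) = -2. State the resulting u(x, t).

Substitute the ansatz u = A x into the left-hand side.
Derivatives of the ansatz:
  u_xx = 0
  u_x = A
Term by term:
  u_xx = 0
  -2·u_x = - 2 A
So the left-hand side equals
  - 2 A
This must equal f(x, t) = 4 identically.
Matching coefficients of the independent functions:
  [constant term]:  - 2 A = 4
Solving: A = -2.
Check against the point condition:
  u(1, 0) = -2  ⟹  A = -2  ✓
Hence u(x, t) = - 2 x.

Answer: u(x, t) = - 2 x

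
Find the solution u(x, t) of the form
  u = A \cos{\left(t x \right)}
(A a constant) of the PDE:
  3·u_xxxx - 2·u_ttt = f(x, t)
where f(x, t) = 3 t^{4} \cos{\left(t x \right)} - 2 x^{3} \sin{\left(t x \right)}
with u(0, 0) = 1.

Substitute the ansatz u = A \cos{\left(t x \right)} into the left-hand side.
Derivatives of the ansatz:
  u_xxxx = A t^{4} \cos{\left(t x \right)}
  u_ttt = A x^{3} \sin{\left(t x \right)}
Term by term:
  3·u_xxxx = 3 A t^{4} \cos{\left(t x \right)}
  -2·u_ttt = - 2 A x^{3} \sin{\left(t x \right)}
So the left-hand side equals
  3 A t^{4} \cos{\left(t x \right)} - 2 A x^{3} \sin{\left(t x \right)}
This must equal f(x, t) = 3 t^{4} \cos{\left(t x \right)} - 2 x^{3} \sin{\left(t x \right)} identically.
Matching coefficients of the independent functions:
  [t^{4} \cos{\left(t x \right)}]:  3 A = 3
  [x^{3} \sin{\left(t x \right)}]:  - 2 A = -2
Solving: A = 1.
Check against the point condition:
  u(0, 0) = 1  ⟹  A = 1  ✓
Hence u(x, t) = \cos{\left(t x \right)}.

Answer: u(x, t) = \cos{\left(t x \right)}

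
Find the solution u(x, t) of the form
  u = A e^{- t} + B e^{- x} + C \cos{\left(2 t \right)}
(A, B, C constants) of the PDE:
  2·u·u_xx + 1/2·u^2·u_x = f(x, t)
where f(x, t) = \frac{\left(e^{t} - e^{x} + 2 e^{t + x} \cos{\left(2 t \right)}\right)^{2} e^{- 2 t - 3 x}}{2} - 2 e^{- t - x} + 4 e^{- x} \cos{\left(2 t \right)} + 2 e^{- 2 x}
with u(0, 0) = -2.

Substitute the ansatz u = A e^{- t} + B e^{- x} + C \cos{\left(2 t \right)} into the left-hand side.
Derivatives of the ansatz:
  u_xx = B e^{- x}
  u_x = - B e^{- x}
Term by term:
  2·u·u_xx = 2 A B e^{- t} e^{- x} + 2 B^{2} e^{- 2 x} + 2 B C e^{- x} \cos{\left(2 t \right)}
  1/2·u^2·u_x = - \frac{A^{2} B e^{- 2 t} e^{- x}}{2} - A B^{2} e^{- t} e^{- 2 x} - A B C e^{- t} e^{- x} \cos{\left(2 t \right)} - \frac{B^{3} e^{- 3 x}}{2} - B^{2} C e^{- 2 x} \cos{\left(2 t \right)} - \frac{B C^{2} e^{- x} \cos^{2}{\left(2 t \right)}}{2}
So the left-hand side equals
  - \frac{A^{2} B e^{- 2 t} e^{- x}}{2} - A B^{2} e^{- t} e^{- 2 x} - A B C e^{- t} e^{- x} \cos{\left(2 t \right)} + 2 A B e^{- t} e^{- x} - \frac{B^{3} e^{- 3 x}}{2} - B^{2} C e^{- 2 x} \cos{\left(2 t \right)} + 2 B^{2} e^{- 2 x} - \frac{B C^{2} e^{- x} \cos^{2}{\left(2 t \right)}}{2} + 2 B C e^{- x} \cos{\left(2 t \right)}
This must equal f(x, t) identically; expanded, f = 2 e^{- x} \cos^{2}{\left(2 t \right)} + 4 e^{- x} \cos{\left(2 t \right)} + 2 e^{- 2 x} \cos{\left(2 t \right)} + 2 e^{- 2 x} + \frac{e^{- 3 x}}{2} - 2 e^{- t} e^{- x} \cos{\left(2 t \right)} - 2 e^{- t} e^{- x} - e^{- t} e^{- 2 x} + \frac{e^{- 2 t} e^{- x}}{2}.
Matching coefficients of the independent functions:
  [e^{- 2 t} e^{- x}]:  - \frac{A^{2} B}{2} = \frac{1}{2}
  [e^{- t} e^{- 2 x}]:  - A B^{2} = -1
  [e^{- t} e^{- x}]:  2 A B = -2
  [e^{- 2 x} \cos{\left(2 t \right)}]:  - B^{2} C = 2
  [e^{- x} \cos{\left(2 t \right)}]:  2 B C = 4
  [e^{- x} \cos^{2}{\left(2 t \right)}]:  - \frac{B C^{2}}{2} = 2
  [e^{- t} e^{- x} \cos{\left(2 t \right)}]:  - A B C = -2
  [e^{- 3 x}]:  - \frac{B^{3}}{2} = \frac{1}{2}
  [e^{- 2 x}]:  2 B^{2} = 2
Solving: A = 1, B = -1, C = -2.
Check against the point condition:
  u(0, 0) = -2  ⟹  A + B + C = -2  ✓
Hence u(x, t) = - 2 \cos{\left(2 t \right)} - e^{- x} + e^{- t}.

Answer: u(x, t) = - 2 \cos{\left(2 t \right)} - e^{- x} + e^{- t}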